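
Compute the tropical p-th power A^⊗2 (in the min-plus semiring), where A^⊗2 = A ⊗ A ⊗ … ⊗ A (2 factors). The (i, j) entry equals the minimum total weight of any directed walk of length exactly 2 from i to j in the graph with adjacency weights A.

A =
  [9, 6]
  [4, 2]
A^⊗2 =
  [10, 8]
  [6, 4]

Each entry (A^⊗2)_ij equals the minimum over all length-2 walks i = v_0 → v_1 → … → v_2 = j of Σ_t A[v_t][v_{t+1}]. For example, for (i, j) = (0, 1) we minimise over 2 possible intermediate vertex sequences; the minimum is 8, attained along the walk 0 → 1 → 1.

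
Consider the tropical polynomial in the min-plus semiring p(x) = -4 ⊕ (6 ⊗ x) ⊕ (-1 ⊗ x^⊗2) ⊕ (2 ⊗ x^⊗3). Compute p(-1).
p(-1) = -4

A tropical monomial a ⊗ x^⊗i evaluates to a + i · x. Evaluating each term at x = -1:
  Term 0 contributes -4 + 0 · -1 = -4
  Term 1 contributes 6 + 1 · -1 = 5
  Term 2 contributes -1 + 2 · -1 = -3
  Term 3 contributes 2 + 3 · -1 = -1
p(-1) = ⊕ of these = min[-4, 5, -3, -1] = -4.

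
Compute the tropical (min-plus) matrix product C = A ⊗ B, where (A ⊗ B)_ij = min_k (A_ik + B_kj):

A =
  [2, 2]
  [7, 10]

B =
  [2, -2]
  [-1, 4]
A ⊗ B =
  [1, 0]
  [9, 5]

Apply the min-plus product entry-by-entry:
  C[0][0] = min over k of (A[0][0] + B[0][0] = 2 + 2 = 4, A[0][1] + B[1][0] = 2 + -1 = 1) = 1 (attained at k = 1)
  C[0][1] = min over k of (A[0][0] + B[0][1] = 2 + -2 = 0, A[0][1] + B[1][1] = 2 + 4 = 6) = 0 (attained at k = 0)
  C[1][0] = min over k of (A[1][0] + B[0][0] = 7 + 2 = 9, A[1][1] + B[1][0] = 10 + -1 = 9) = 9 (attained at k = 0)
  C[1][1] = min over k of (A[1][0] + B[0][1] = 7 + -2 = 5, A[1][1] + B[1][1] = 10 + 4 = 14) = 5 (attained at k = 0)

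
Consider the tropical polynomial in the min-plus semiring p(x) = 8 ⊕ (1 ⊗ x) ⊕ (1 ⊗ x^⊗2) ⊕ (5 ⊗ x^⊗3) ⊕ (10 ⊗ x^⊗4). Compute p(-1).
p(-1) = -1

A tropical monomial a ⊗ x^⊗i evaluates to a + i · x. Evaluating each term at x = -1:
  Term 0 contributes 8 + 0 · -1 = 8
  Term 1 contributes 1 + 1 · -1 = 0
  Term 2 contributes 1 + 2 · -1 = -1
  Term 3 contributes 5 + 3 · -1 = 2
  Term 4 contributes 10 + 4 · -1 = 6
p(-1) = ⊕ of these = min[8, 0, -1, 2, 6] = -1.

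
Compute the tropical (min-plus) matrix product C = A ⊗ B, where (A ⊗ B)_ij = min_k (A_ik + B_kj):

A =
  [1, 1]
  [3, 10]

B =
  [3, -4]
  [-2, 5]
A ⊗ B =
  [-1, -3]
  [6, -1]

Apply the min-plus product entry-by-entry:
  C[0][0] = min over k of (A[0][0] + B[0][0] = 1 + 3 = 4, A[0][1] + B[1][0] = 1 + -2 = -1) = -1 (attained at k = 1)
  C[0][1] = min over k of (A[0][0] + B[0][1] = 1 + -4 = -3, A[0][1] + B[1][1] = 1 + 5 = 6) = -3 (attained at k = 0)
  C[1][0] = min over k of (A[1][0] + B[0][0] = 3 + 3 = 6, A[1][1] + B[1][0] = 10 + -2 = 8) = 6 (attained at k = 0)
  C[1][1] = min over k of (A[1][0] + B[0][1] = 3 + -4 = -1, A[1][1] + B[1][1] = 10 + 5 = 15) = -1 (attained at k = 0)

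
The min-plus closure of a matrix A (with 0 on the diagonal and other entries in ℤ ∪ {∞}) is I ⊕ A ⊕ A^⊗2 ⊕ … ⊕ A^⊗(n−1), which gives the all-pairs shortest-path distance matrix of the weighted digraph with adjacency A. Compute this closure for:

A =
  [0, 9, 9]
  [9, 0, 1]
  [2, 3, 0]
Closure =
  [0, 9, 9]
  [3, 0, 1]
  [2, 3, 0]

This is the Floyd-Warshall all-pairs shortest-path computation. For each intermediate vertex k = 0, 1, …, 2, update dist[i][j] ← min(dist[i][j], dist[i][k] + dist[k][j]). The final matrix gives, for each (i, j), the minimum total weight of any directed path from i to j (possibly empty when i = j).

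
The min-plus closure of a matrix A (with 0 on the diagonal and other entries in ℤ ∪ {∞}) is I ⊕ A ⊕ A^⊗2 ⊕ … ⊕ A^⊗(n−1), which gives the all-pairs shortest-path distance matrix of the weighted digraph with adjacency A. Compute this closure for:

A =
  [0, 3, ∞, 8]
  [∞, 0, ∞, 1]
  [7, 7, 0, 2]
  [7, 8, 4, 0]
Closure =
  [0, 3, 8, 4]
  [8, 0, 5, 1]
  [7, 7, 0, 2]
  [7, 8, 4, 0]

This is the Floyd-Warshall all-pairs shortest-path computation. For each intermediate vertex k = 0, 1, …, 3, update dist[i][j] ← min(dist[i][j], dist[i][k] + dist[k][j]). The final matrix gives, for each (i, j), the minimum total weight of any directed path from i to j (possibly empty when i = j).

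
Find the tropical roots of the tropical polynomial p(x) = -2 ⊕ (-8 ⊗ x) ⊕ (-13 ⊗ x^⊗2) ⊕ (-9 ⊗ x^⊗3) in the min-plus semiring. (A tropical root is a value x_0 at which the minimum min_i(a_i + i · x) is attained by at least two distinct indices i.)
Roots: {-4, 5, 6}

Each tropical root is a break point of the lower envelope of the lines y = a_i + i · x (there are 4 lines, with slopes 0, 1, ..., 3). Only the lines that attain the minimum somewhere contribute to roots; other lines are dominated. Here the surviving (envelope) indices are i = 3, i = 2, i = 1, i = 0.
Intersections between consecutive envelope lines give the roots: for adjacent envelope indices i < j the intersection is x = (a_i − a_j) / (j − i). Reading off the sorted break points: {-4, 5, 6}.
Verification: at each break x_0, at least two indices attain the minimum of min_i(a_i + i · x_0).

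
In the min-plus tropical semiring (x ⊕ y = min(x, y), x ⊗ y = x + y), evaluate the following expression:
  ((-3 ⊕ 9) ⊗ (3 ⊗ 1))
((-3 ⊕ 9) ⊗ (3 ⊗ 1)) = 1

Expand innermost to outermost. Recall ⊕ takes the minimum of its arguments and ⊗ takes their sum. Working out the expression ((-3 ⊕ 9) ⊗ (3 ⊗ 1)) gives 1.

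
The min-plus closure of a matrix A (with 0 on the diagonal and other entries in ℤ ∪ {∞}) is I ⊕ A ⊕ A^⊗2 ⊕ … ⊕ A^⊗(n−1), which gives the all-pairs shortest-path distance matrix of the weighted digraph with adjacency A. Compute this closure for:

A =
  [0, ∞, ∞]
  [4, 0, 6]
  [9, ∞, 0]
Closure =
  [0, ∞, ∞]
  [4, 0, 6]
  [9, ∞, 0]

This is the Floyd-Warshall all-pairs shortest-path computation. For each intermediate vertex k = 0, 1, …, 2, update dist[i][j] ← min(dist[i][j], dist[i][k] + dist[k][j]). The final matrix gives, for each (i, j), the minimum total weight of any directed path from i to j (possibly empty when i = j).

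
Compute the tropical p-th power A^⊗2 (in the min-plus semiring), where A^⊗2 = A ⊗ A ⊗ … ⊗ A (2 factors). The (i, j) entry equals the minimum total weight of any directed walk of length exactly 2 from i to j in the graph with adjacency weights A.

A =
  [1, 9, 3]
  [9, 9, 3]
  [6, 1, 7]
A^⊗2 =
  [2, 4, 4]
  [9, 4, 10]
  [7, 8, 4]

Each entry (A^⊗2)_ij equals the minimum over all length-2 walks i = v_0 → v_1 → … → v_2 = j of Σ_t A[v_t][v_{t+1}]. For example, for (i, j) = (0, 2) we minimise over 3 possible intermediate vertex sequences; the minimum is 4, attained along the walk 0 → 0 → 2.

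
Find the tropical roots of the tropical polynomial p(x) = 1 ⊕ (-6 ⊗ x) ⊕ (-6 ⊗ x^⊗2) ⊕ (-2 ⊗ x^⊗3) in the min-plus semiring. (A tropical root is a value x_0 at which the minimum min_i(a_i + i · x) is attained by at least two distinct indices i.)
Roots: {-4, 0, 7}

Each tropical root is a break point of the lower envelope of the lines y = a_i + i · x (there are 4 lines, with slopes 0, 1, ..., 3). Only the lines that attain the minimum somewhere contribute to roots; other lines are dominated. Here the surviving (envelope) indices are i = 3, i = 2, i = 1, i = 0.
Intersections between consecutive envelope lines give the roots: for adjacent envelope indices i < j the intersection is x = (a_i − a_j) / (j − i). Reading off the sorted break points: {-4, 0, 7}.
Verification: at each break x_0, at least two indices attain the minimum of min_i(a_i + i · x_0).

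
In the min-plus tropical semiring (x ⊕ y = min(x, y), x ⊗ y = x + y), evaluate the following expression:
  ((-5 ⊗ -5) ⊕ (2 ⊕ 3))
((-5 ⊗ -5) ⊕ (2 ⊕ 3)) = -10

Expand innermost to outermost. Recall ⊕ takes the minimum of its arguments and ⊗ takes their sum. Working out the expression ((-5 ⊗ -5) ⊕ (2 ⊕ 3)) gives -10.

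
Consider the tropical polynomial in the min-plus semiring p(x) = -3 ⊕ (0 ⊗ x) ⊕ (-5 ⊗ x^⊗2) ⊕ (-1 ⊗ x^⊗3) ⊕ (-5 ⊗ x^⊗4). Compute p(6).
p(6) = -3

A tropical monomial a ⊗ x^⊗i evaluates to a + i · x. Evaluating each term at x = 6:
  Term 0 contributes -3 + 0 · 6 = -3
  Term 1 contributes 0 + 1 · 6 = 6
  Term 2 contributes -5 + 2 · 6 = 7
  Term 3 contributes -1 + 3 · 6 = 17
  Term 4 contributes -5 + 4 · 6 = 19
p(6) = ⊕ of these = min[-3, 6, 7, 17, 19] = -3.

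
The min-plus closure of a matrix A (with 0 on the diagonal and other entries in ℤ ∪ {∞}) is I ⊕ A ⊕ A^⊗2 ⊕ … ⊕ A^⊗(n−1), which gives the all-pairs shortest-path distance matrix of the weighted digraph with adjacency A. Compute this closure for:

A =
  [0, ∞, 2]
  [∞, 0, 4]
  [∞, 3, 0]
Closure =
  [0, 5, 2]
  [∞, 0, 4]
  [∞, 3, 0]

This is the Floyd-Warshall all-pairs shortest-path computation. For each intermediate vertex k = 0, 1, …, 2, update dist[i][j] ← min(dist[i][j], dist[i][k] + dist[k][j]). The final matrix gives, for each (i, j), the minimum total weight of any directed path from i to j (possibly empty when i = j).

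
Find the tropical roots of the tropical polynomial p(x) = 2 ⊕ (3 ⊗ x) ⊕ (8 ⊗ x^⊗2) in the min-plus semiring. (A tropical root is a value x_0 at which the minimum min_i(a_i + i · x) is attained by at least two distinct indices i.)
Roots: {-5, -1}

Each tropical root is a break point of the lower envelope of the lines y = a_i + i · x (there are 3 lines, with slopes 0, 1, ..., 2). Only the lines that attain the minimum somewhere contribute to roots; other lines are dominated. Here the surviving (envelope) indices are i = 2, i = 1, i = 0.
Intersections between consecutive envelope lines give the roots: for adjacent envelope indices i < j the intersection is x = (a_i − a_j) / (j − i). Reading off the sorted break points: {-5, -1}.
Verification: at each break x_0, at least two indices attain the minimum of min_i(a_i + i · x_0).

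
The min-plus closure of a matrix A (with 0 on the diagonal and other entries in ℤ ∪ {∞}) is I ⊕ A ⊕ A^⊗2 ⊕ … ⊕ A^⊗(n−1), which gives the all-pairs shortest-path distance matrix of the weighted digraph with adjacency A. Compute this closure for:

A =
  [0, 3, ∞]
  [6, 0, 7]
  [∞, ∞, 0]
Closure =
  [0, 3, 10]
  [6, 0, 7]
  [∞, ∞, 0]

This is the Floyd-Warshall all-pairs shortest-path computation. For each intermediate vertex k = 0, 1, …, 2, update dist[i][j] ← min(dist[i][j], dist[i][k] + dist[k][j]). The final matrix gives, for each (i, j), the minimum total weight of any directed path from i to j (possibly empty when i = j).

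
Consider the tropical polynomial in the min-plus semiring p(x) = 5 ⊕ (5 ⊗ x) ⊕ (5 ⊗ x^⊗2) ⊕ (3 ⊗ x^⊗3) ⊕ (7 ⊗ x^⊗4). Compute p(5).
p(5) = 5

A tropical monomial a ⊗ x^⊗i evaluates to a + i · x. Evaluating each term at x = 5:
  Term 0 contributes 5 + 0 · 5 = 5
  Term 1 contributes 5 + 1 · 5 = 10
  Term 2 contributes 5 + 2 · 5 = 15
  Term 3 contributes 3 + 3 · 5 = 18
  Term 4 contributes 7 + 4 · 5 = 27
p(5) = ⊕ of these = min[5, 10, 15, 18, 27] = 5.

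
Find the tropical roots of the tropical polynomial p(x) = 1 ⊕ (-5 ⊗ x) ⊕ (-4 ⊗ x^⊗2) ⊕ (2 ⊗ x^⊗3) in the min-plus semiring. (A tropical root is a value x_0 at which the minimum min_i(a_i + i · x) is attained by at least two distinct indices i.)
Roots: {-6, -1, 6}

Each tropical root is a break point of the lower envelope of the lines y = a_i + i · x (there are 4 lines, with slopes 0, 1, ..., 3). Only the lines that attain the minimum somewhere contribute to roots; other lines are dominated. Here the surviving (envelope) indices are i = 3, i = 2, i = 1, i = 0.
Intersections between consecutive envelope lines give the roots: for adjacent envelope indices i < j the intersection is x = (a_i − a_j) / (j − i). Reading off the sorted break points: {-6, -1, 6}.
Verification: at each break x_0, at least two indices attain the minimum of min_i(a_i + i · x_0).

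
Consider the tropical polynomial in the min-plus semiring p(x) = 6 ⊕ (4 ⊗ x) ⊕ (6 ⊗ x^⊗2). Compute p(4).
p(4) = 6

A tropical monomial a ⊗ x^⊗i evaluates to a + i · x. Evaluating each term at x = 4:
  Term 0 contributes 6 + 0 · 4 = 6
  Term 1 contributes 4 + 1 · 4 = 8
  Term 2 contributes 6 + 2 · 4 = 14
p(4) = ⊕ of these = min[6, 8, 14] = 6.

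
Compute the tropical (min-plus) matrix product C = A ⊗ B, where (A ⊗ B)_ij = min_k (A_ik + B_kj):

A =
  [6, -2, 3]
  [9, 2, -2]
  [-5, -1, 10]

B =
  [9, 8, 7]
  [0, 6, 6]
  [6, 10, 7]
A ⊗ B =
  [-2, 4, 4]
  [2, 8, 5]
  [-1, 3, 2]

Apply the min-plus product entry-by-entry:
  C[0][0] = min over k of (A[0][0] + B[0][0] = 6 + 9 = 15, A[0][1] + B[1][0] = -2 + 0 = -2, A[0][2] + B[2][0] = 3 + 6 = 9) = -2 (attained at k = 1)
  C[0][1] = min over k of (A[0][0] + B[0][1] = 6 + 8 = 14, A[0][1] + B[1][1] = -2 + 6 = 4, A[0][2] + B[2][1] = 3 + 10 = 13) = 4 (attained at k = 1)
  C[0][2] = min over k of (A[0][0] + B[0][2] = 6 + 7 = 13, A[0][1] + B[1][2] = -2 + 6 = 4, A[0][2] + B[2][2] = 3 + 7 = 10) = 4 (attained at k = 1)
  C[1][0] = min over k of (A[1][0] + B[0][0] = 9 + 9 = 18, A[1][1] + B[1][0] = 2 + 0 = 2, A[1][2] + B[2][0] = -2 + 6 = 4) = 2 (attained at k = 1)
  C[1][1] = min over k of (A[1][0] + B[0][1] = 9 + 8 = 17, A[1][1] + B[1][1] = 2 + 6 = 8, A[1][2] + B[2][1] = -2 + 10 = 8) = 8 (attained at k = 1)
  C[1][2] = min over k of (A[1][0] + B[0][2] = 9 + 7 = 16, A[1][1] + B[1][2] = 2 + 6 = 8, A[1][2] + B[2][2] = -2 + 7 = 5) = 5 (attained at k = 2)
  C[2][0] = min over k of (A[2][0] + B[0][0] = -5 + 9 = 4, A[2][1] + B[1][0] = -1 + 0 = -1, A[2][2] + B[2][0] = 10 + 6 = 16) = -1 (attained at k = 1)
  C[2][1] = min over k of (A[2][0] + B[0][1] = -5 + 8 = 3, A[2][1] + B[1][1] = -1 + 6 = 5, A[2][2] + B[2][1] = 10 + 10 = 20) = 3 (attained at k = 0)
  C[2][2] = min over k of (A[2][0] + B[0][2] = -5 + 7 = 2, A[2][1] + B[1][2] = -1 + 6 = 5, A[2][2] + B[2][2] = 10 + 7 = 17) = 2 (attained at k = 0)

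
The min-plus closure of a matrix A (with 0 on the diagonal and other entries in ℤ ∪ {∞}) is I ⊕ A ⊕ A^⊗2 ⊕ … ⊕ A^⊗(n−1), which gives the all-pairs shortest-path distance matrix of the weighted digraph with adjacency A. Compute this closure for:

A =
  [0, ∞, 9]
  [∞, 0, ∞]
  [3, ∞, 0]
Closure =
  [0, ∞, 9]
  [∞, 0, ∞]
  [3, ∞, 0]

This is the Floyd-Warshall all-pairs shortest-path computation. For each intermediate vertex k = 0, 1, …, 2, update dist[i][j] ← min(dist[i][j], dist[i][k] + dist[k][j]). The final matrix gives, for each (i, j), the minimum total weight of any directed path from i to j (possibly empty when i = j).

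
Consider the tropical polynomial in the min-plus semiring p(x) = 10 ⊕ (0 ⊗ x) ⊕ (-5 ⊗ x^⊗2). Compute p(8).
p(8) = 8

A tropical monomial a ⊗ x^⊗i evaluates to a + i · x. Evaluating each term at x = 8:
  Term 0 contributes 10 + 0 · 8 = 10
  Term 1 contributes 0 + 1 · 8 = 8
  Term 2 contributes -5 + 2 · 8 = 11
p(8) = ⊕ of these = min[10, 8, 11] = 8.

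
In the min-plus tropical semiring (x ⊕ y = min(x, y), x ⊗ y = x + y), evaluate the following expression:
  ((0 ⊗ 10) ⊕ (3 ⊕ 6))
((0 ⊗ 10) ⊕ (3 ⊕ 6)) = 3

Expand innermost to outermost. Recall ⊕ takes the minimum of its arguments and ⊗ takes their sum. Working out the expression ((0 ⊗ 10) ⊕ (3 ⊕ 6)) gives 3.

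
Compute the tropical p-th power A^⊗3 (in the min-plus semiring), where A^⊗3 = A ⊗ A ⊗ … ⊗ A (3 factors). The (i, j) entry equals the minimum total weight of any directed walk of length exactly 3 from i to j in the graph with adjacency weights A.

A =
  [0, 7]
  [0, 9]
A^⊗3 =
  [0, 7]
  [0, 7]

Each entry (A^⊗3)_ij equals the minimum over all length-3 walks i = v_0 → v_1 → … → v_3 = j of Σ_t A[v_t][v_{t+1}]. For example, for (i, j) = (0, 1) we minimise over 4 possible intermediate vertex sequences; the minimum is 7, attained along the walk 0 → 0 → 0 → 1.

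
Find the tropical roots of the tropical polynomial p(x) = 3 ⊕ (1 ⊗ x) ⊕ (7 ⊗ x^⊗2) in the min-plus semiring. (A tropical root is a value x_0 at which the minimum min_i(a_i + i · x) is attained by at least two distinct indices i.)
Roots: {-6, 2}

Each tropical root is a break point of the lower envelope of the lines y = a_i + i · x (there are 3 lines, with slopes 0, 1, ..., 2). Only the lines that attain the minimum somewhere contribute to roots; other lines are dominated. Here the surviving (envelope) indices are i = 2, i = 1, i = 0.
Intersections between consecutive envelope lines give the roots: for adjacent envelope indices i < j the intersection is x = (a_i − a_j) / (j − i). Reading off the sorted break points: {-6, 2}.
Verification: at each break x_0, at least two indices attain the minimum of min_i(a_i + i · x_0).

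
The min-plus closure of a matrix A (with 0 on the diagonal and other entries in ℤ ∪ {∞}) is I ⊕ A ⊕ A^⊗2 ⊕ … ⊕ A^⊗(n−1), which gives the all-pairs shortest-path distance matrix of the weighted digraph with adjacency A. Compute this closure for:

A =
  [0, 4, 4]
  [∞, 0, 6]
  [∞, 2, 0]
Closure =
  [0, 4, 4]
  [∞, 0, 6]
  [∞, 2, 0]

This is the Floyd-Warshall all-pairs shortest-path computation. For each intermediate vertex k = 0, 1, …, 2, update dist[i][j] ← min(dist[i][j], dist[i][k] + dist[k][j]). The final matrix gives, for each (i, j), the minimum total weight of any directed path from i to j (possibly empty when i = j).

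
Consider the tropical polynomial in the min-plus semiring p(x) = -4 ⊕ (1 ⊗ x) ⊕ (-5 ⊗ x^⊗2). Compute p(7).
p(7) = -4

A tropical monomial a ⊗ x^⊗i evaluates to a + i · x. Evaluating each term at x = 7:
  Term 0 contributes -4 + 0 · 7 = -4
  Term 1 contributes 1 + 1 · 7 = 8
  Term 2 contributes -5 + 2 · 7 = 9
p(7) = ⊕ of these = min[-4, 8, 9] = -4.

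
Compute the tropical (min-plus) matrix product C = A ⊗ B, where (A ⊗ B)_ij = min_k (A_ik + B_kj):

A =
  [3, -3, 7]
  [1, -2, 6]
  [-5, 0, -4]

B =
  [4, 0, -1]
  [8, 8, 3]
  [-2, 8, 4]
A ⊗ B =
  [5, 3, 0]
  [4, 1, 0]
  [-6, -5, -6]

Apply the min-plus product entry-by-entry:
  C[0][0] = min over k of (A[0][0] + B[0][0] = 3 + 4 = 7, A[0][1] + B[1][0] = -3 + 8 = 5, A[0][2] + B[2][0] = 7 + -2 = 5) = 5 (attained at k = 1)
  C[0][1] = min over k of (A[0][0] + B[0][1] = 3 + 0 = 3, A[0][1] + B[1][1] = -3 + 8 = 5, A[0][2] + B[2][1] = 7 + 8 = 15) = 3 (attained at k = 0)
  C[0][2] = min over k of (A[0][0] + B[0][2] = 3 + -1 = 2, A[0][1] + B[1][2] = -3 + 3 = 0, A[0][2] + B[2][2] = 7 + 4 = 11) = 0 (attained at k = 1)
  C[1][0] = min over k of (A[1][0] + B[0][0] = 1 + 4 = 5, A[1][1] + B[1][0] = -2 + 8 = 6, A[1][2] + B[2][0] = 6 + -2 = 4) = 4 (attained at k = 2)
  C[1][1] = min over k of (A[1][0] + B[0][1] = 1 + 0 = 1, A[1][1] + B[1][1] = -2 + 8 = 6, A[1][2] + B[2][1] = 6 + 8 = 14) = 1 (attained at k = 0)
  C[1][2] = min over k of (A[1][0] + B[0][2] = 1 + -1 = 0, A[1][1] + B[1][2] = -2 + 3 = 1, A[1][2] + B[2][2] = 6 + 4 = 10) = 0 (attained at k = 0)
  C[2][0] = min over k of (A[2][0] + B[0][0] = -5 + 4 = -1, A[2][1] + B[1][0] = 0 + 8 = 8, A[2][2] + B[2][0] = -4 + -2 = -6) = -6 (attained at k = 2)
  C[2][1] = min over k of (A[2][0] + B[0][1] = -5 + 0 = -5, A[2][1] + B[1][1] = 0 + 8 = 8, A[2][2] + B[2][1] = -4 + 8 = 4) = -5 (attained at k = 0)
  C[2][2] = min over k of (A[2][0] + B[0][2] = -5 + -1 = -6, A[2][1] + B[1][2] = 0 + 3 = 3, A[2][2] + B[2][2] = -4 + 4 = 0) = -6 (attained at k = 0)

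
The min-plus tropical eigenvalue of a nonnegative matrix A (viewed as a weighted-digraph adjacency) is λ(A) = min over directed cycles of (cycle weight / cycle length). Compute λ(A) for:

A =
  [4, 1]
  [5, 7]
λ(A) = 3

Enumerate directed cycles and compute their means (weight / length). Sample:
  cycle 0 → 0: weight = 4, length = 1, mean = 4/1 ≈ 4.000
  cycle 1 → 1: weight = 7, length = 1, mean = 7/1 ≈ 7.000
  cycle 0 → 1 → 0: weight = 6, length = 2, mean = 6/2 ≈ 3.000
  cycle 1 → 0 → 1: weight = 6, length = 2, mean = 6/2 ≈ 3.000
Minimum mean = 3.000, attained e.g. along the cycle 0 → 1 → 0 with weight 6 and length 2. So λ(A) = 6/2 = 3.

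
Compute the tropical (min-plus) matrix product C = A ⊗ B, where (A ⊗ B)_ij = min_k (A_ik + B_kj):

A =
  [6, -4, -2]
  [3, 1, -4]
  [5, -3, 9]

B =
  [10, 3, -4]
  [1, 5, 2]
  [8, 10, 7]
A ⊗ B =
  [-3, 1, -2]
  [2, 6, -1]
  [-2, 2, -1]

Apply the min-plus product entry-by-entry:
  C[0][0] = min over k of (A[0][0] + B[0][0] = 6 + 10 = 16, A[0][1] + B[1][0] = -4 + 1 = -3, A[0][2] + B[2][0] = -2 + 8 = 6) = -3 (attained at k = 1)
  C[0][1] = min over k of (A[0][0] + B[0][1] = 6 + 3 = 9, A[0][1] + B[1][1] = -4 + 5 = 1, A[0][2] + B[2][1] = -2 + 10 = 8) = 1 (attained at k = 1)
  C[0][2] = min over k of (A[0][0] + B[0][2] = 6 + -4 = 2, A[0][1] + B[1][2] = -4 + 2 = -2, A[0][2] + B[2][2] = -2 + 7 = 5) = -2 (attained at k = 1)
  C[1][0] = min over k of (A[1][0] + B[0][0] = 3 + 10 = 13, A[1][1] + B[1][0] = 1 + 1 = 2, A[1][2] + B[2][0] = -4 + 8 = 4) = 2 (attained at k = 1)
  C[1][1] = min over k of (A[1][0] + B[0][1] = 3 + 3 = 6, A[1][1] + B[1][1] = 1 + 5 = 6, A[1][2] + B[2][1] = -4 + 10 = 6) = 6 (attained at k = 0)
  C[1][2] = min over k of (A[1][0] + B[0][2] = 3 + -4 = -1, A[1][1] + B[1][2] = 1 + 2 = 3, A[1][2] + B[2][2] = -4 + 7 = 3) = -1 (attained at k = 0)
  C[2][0] = min over k of (A[2][0] + B[0][0] = 5 + 10 = 15, A[2][1] + B[1][0] = -3 + 1 = -2, A[2][2] + B[2][0] = 9 + 8 = 17) = -2 (attained at k = 1)
  C[2][1] = min over k of (A[2][0] + B[0][1] = 5 + 3 = 8, A[2][1] + B[1][1] = -3 + 5 = 2, A[2][2] + B[2][1] = 9 + 10 = 19) = 2 (attained at k = 1)
  C[2][2] = min over k of (A[2][0] + B[0][2] = 5 + -4 = 1, A[2][1] + B[1][2] = -3 + 2 = -1, A[2][2] + B[2][2] = 9 + 7 = 16) = -1 (attained at k = 1)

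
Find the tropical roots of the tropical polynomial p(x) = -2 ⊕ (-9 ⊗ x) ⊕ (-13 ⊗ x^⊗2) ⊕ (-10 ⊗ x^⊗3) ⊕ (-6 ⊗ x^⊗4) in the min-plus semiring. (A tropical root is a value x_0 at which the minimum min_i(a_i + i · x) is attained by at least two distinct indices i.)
Roots: {-4, -3, 4, 7}

Each tropical root is a break point of the lower envelope of the lines y = a_i + i · x (there are 5 lines, with slopes 0, 1, ..., 4). Only the lines that attain the minimum somewhere contribute to roots; other lines are dominated. Here the surviving (envelope) indices are i = 4, i = 3, i = 2, i = 1, i = 0.
Intersections between consecutive envelope lines give the roots: for adjacent envelope indices i < j the intersection is x = (a_i − a_j) / (j − i). Reading off the sorted break points: {-4, -3, 4, 7}.
Verification: at each break x_0, at least two indices attain the minimum of min_i(a_i + i · x_0).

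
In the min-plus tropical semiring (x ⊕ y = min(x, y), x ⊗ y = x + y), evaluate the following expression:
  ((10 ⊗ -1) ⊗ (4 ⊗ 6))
((10 ⊗ -1) ⊗ (4 ⊗ 6)) = 19

Expand innermost to outermost. Recall ⊕ takes the minimum of its arguments and ⊗ takes their sum. Working out the expression ((10 ⊗ -1) ⊗ (4 ⊗ 6)) gives 19.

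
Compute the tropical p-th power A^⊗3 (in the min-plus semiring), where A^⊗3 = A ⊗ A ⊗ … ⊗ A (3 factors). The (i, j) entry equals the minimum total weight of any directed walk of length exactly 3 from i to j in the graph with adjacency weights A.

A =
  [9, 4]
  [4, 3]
A^⊗3 =
  [11, 10]
  [10, 9]

Each entry (A^⊗3)_ij equals the minimum over all length-3 walks i = v_0 → v_1 → … → v_3 = j of Σ_t A[v_t][v_{t+1}]. For example, for (i, j) = (0, 1) we minimise over 4 possible intermediate vertex sequences; the minimum is 10, attained along the walk 0 → 1 → 1 → 1.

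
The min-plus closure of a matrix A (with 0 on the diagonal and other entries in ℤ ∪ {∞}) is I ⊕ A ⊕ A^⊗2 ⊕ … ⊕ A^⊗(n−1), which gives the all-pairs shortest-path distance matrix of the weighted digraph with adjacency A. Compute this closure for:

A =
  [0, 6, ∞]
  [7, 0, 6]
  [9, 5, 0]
Closure =
  [0, 6, 12]
  [7, 0, 6]
  [9, 5, 0]

This is the Floyd-Warshall all-pairs shortest-path computation. For each intermediate vertex k = 0, 1, …, 2, update dist[i][j] ← min(dist[i][j], dist[i][k] + dist[k][j]). The final matrix gives, for each (i, j), the minimum total weight of any directed path from i to j (possibly empty when i = j).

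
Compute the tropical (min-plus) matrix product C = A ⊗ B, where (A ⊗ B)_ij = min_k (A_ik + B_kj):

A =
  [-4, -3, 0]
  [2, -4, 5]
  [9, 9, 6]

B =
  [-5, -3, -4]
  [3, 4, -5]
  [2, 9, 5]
A ⊗ B =
  [-9, -7, -8]
  [-3, -1, -9]
  [4, 6, 4]

Apply the min-plus product entry-by-entry:
  C[0][0] = min over k of (A[0][0] + B[0][0] = -4 + -5 = -9, A[0][1] + B[1][0] = -3 + 3 = 0, A[0][2] + B[2][0] = 0 + 2 = 2) = -9 (attained at k = 0)
  C[0][1] = min over k of (A[0][0] + B[0][1] = -4 + -3 = -7, A[0][1] + B[1][1] = -3 + 4 = 1, A[0][2] + B[2][1] = 0 + 9 = 9) = -7 (attained at k = 0)
  C[0][2] = min over k of (A[0][0] + B[0][2] = -4 + -4 = -8, A[0][1] + B[1][2] = -3 + -5 = -8, A[0][2] + B[2][2] = 0 + 5 = 5) = -8 (attained at k = 0)
  C[1][0] = min over k of (A[1][0] + B[0][0] = 2 + -5 = -3, A[1][1] + B[1][0] = -4 + 3 = -1, A[1][2] + B[2][0] = 5 + 2 = 7) = -3 (attained at k = 0)
  C[1][1] = min over k of (A[1][0] + B[0][1] = 2 + -3 = -1, A[1][1] + B[1][1] = -4 + 4 = 0, A[1][2] + B[2][1] = 5 + 9 = 14) = -1 (attained at k = 0)
  C[1][2] = min over k of (A[1][0] + B[0][2] = 2 + -4 = -2, A[1][1] + B[1][2] = -4 + -5 = -9, A[1][2] + B[2][2] = 5 + 5 = 10) = -9 (attained at k = 1)
  C[2][0] = min over k of (A[2][0] + B[0][0] = 9 + -5 = 4, A[2][1] + B[1][0] = 9 + 3 = 12, A[2][2] + B[2][0] = 6 + 2 = 8) = 4 (attained at k = 0)
  C[2][1] = min over k of (A[2][0] + B[0][1] = 9 + -3 = 6, A[2][1] + B[1][1] = 9 + 4 = 13, A[2][2] + B[2][1] = 6 + 9 = 15) = 6 (attained at k = 0)
  C[2][2] = min over k of (A[2][0] + B[0][2] = 9 + -4 = 5, A[2][1] + B[1][2] = 9 + -5 = 4, A[2][2] + B[2][2] = 6 + 5 = 11) = 4 (attained at k = 1)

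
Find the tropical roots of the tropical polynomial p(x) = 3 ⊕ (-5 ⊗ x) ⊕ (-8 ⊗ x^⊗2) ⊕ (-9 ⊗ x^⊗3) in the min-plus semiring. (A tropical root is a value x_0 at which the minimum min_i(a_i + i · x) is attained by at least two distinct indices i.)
Roots: {1, 3, 8}

Each tropical root is a break point of the lower envelope of the lines y = a_i + i · x (there are 4 lines, with slopes 0, 1, ..., 3). Only the lines that attain the minimum somewhere contribute to roots; other lines are dominated. Here the surviving (envelope) indices are i = 3, i = 2, i = 1, i = 0.
Intersections between consecutive envelope lines give the roots: for adjacent envelope indices i < j the intersection is x = (a_i − a_j) / (j − i). Reading off the sorted break points: {1, 3, 8}.
Verification: at each break x_0, at least two indices attain the minimum of min_i(a_i + i · x_0).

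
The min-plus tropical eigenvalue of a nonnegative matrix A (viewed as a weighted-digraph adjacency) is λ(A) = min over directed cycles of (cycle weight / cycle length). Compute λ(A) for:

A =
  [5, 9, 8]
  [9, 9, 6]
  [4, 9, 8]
λ(A) = 5

Enumerate directed cycles and compute their means (weight / length). Sample:
  cycle 0 → 0: weight = 5, length = 1, mean = 5/1 ≈ 5.000
  cycle 1 → 1: weight = 9, length = 1, mean = 9/1 ≈ 9.000
  cycle 2 → 2: weight = 8, length = 1, mean = 8/1 ≈ 8.000
  cycle 0 → 1 → 0: weight = 18, length = 2, mean = 18/2 ≈ 9.000
  cycle 0 → 2 → 0: weight = 12, length = 2, mean = 12/2 ≈ 6.000
  cycle 1 → 0 → 1: weight = 18, length = 2, mean = 18/2 ≈ 9.000
Minimum mean = 5.000, attained e.g. along the cycle 0 → 0 with weight 5 and length 1. So λ(A) = 5/1 = 5.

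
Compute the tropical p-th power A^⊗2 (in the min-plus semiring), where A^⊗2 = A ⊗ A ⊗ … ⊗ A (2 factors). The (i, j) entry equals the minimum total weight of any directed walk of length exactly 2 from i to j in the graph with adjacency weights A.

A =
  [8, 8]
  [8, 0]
A^⊗2 =
  [16, 8]
  [8, 0]

Each entry (A^⊗2)_ij equals the minimum over all length-2 walks i = v_0 → v_1 → … → v_2 = j of Σ_t A[v_t][v_{t+1}]. For example, for (i, j) = (0, 1) we minimise over 2 possible intermediate vertex sequences; the minimum is 8, attained along the walk 0 → 1 → 1.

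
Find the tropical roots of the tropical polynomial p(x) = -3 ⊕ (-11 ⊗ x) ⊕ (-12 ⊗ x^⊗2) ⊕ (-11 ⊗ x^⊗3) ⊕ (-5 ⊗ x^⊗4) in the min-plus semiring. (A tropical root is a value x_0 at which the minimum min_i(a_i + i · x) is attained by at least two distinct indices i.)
Roots: {-6, -1, 1, 8}

Each tropical root is a break point of the lower envelope of the lines y = a_i + i · x (there are 5 lines, with slopes 0, 1, ..., 4). Only the lines that attain the minimum somewhere contribute to roots; other lines are dominated. Here the surviving (envelope) indices are i = 4, i = 3, i = 2, i = 1, i = 0.
Intersections between consecutive envelope lines give the roots: for adjacent envelope indices i < j the intersection is x = (a_i − a_j) / (j − i). Reading off the sorted break points: {-6, -1, 1, 8}.
Verification: at each break x_0, at least two indices attain the minimum of min_i(a_i + i · x_0).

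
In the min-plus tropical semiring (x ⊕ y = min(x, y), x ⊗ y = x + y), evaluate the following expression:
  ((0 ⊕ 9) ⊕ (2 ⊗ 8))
((0 ⊕ 9) ⊕ (2 ⊗ 8)) = 0

Expand innermost to outermost. Recall ⊕ takes the minimum of its arguments and ⊗ takes their sum. Working out the expression ((0 ⊕ 9) ⊕ (2 ⊗ 8)) gives 0.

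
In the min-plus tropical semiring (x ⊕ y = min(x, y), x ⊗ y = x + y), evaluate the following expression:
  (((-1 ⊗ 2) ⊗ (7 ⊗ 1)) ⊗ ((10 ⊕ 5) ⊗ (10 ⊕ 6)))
(((-1 ⊗ 2) ⊗ (7 ⊗ 1)) ⊗ ((10 ⊕ 5) ⊗ (10 ⊕ 6))) = 20

Expand innermost to outermost. Recall ⊕ takes the minimum of its arguments and ⊗ takes their sum. Working out the expression (((-1 ⊗ 2) ⊗ (7 ⊗ 1)) ⊗ ((10 ⊕ 5) ⊗ (10 ⊕ 6))) gives 20.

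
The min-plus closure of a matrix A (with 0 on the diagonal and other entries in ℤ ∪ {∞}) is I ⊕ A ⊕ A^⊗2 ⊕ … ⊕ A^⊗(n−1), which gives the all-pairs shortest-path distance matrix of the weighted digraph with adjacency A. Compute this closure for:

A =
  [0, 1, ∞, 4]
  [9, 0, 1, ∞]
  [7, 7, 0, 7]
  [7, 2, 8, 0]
Closure =
  [0, 1, 2, 4]
  [8, 0, 1, 8]
  [7, 7, 0, 7]
  [7, 2, 3, 0]

This is the Floyd-Warshall all-pairs shortest-path computation. For each intermediate vertex k = 0, 1, …, 3, update dist[i][j] ← min(dist[i][j], dist[i][k] + dist[k][j]). The final matrix gives, for each (i, j), the minimum total weight of any directed path from i to j (possibly empty when i = j).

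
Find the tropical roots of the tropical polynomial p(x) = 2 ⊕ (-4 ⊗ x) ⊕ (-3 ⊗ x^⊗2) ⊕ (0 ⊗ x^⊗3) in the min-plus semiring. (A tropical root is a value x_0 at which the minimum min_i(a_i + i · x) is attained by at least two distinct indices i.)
Roots: {-3, -1, 6}

Each tropical root is a break point of the lower envelope of the lines y = a_i + i · x (there are 4 lines, with slopes 0, 1, ..., 3). Only the lines that attain the minimum somewhere contribute to roots; other lines are dominated. Here the surviving (envelope) indices are i = 3, i = 2, i = 1, i = 0.
Intersections between consecutive envelope lines give the roots: for adjacent envelope indices i < j the intersection is x = (a_i − a_j) / (j − i). Reading off the sorted break points: {-3, -1, 6}.
Verification: at each break x_0, at least two indices attain the minimum of min_i(a_i + i · x_0).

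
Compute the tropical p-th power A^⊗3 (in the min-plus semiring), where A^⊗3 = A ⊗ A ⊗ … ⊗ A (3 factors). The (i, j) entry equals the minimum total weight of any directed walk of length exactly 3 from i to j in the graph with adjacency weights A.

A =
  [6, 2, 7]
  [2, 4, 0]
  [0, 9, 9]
A^⊗3 =
  [2, 6, 6]
  [4, 2, 4]
  [4, 6, 2]

Each entry (A^⊗3)_ij equals the minimum over all length-3 walks i = v_0 → v_1 → … → v_3 = j of Σ_t A[v_t][v_{t+1}]. For example, for (i, j) = (0, 2) we minimise over 9 possible intermediate vertex sequences; the minimum is 6, attained along the walk 0 → 1 → 1 → 2.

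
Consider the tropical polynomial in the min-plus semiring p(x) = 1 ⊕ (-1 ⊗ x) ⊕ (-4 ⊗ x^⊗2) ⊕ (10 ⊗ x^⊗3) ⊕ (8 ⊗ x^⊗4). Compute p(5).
p(5) = 1

A tropical monomial a ⊗ x^⊗i evaluates to a + i · x. Evaluating each term at x = 5:
  Term 0 contributes 1 + 0 · 5 = 1
  Term 1 contributes -1 + 1 · 5 = 4
  Term 2 contributes -4 + 2 · 5 = 6
  Term 3 contributes 10 + 3 · 5 = 25
  Term 4 contributes 8 + 4 · 5 = 28
p(5) = ⊕ of these = min[1, 4, 6, 25, 28] = 1.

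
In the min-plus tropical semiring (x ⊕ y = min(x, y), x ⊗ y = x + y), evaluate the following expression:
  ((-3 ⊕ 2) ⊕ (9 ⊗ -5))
((-3 ⊕ 2) ⊕ (9 ⊗ -5)) = -3

Expand innermost to outermost. Recall ⊕ takes the minimum of its arguments and ⊗ takes their sum. Working out the expression ((-3 ⊕ 2) ⊕ (9 ⊗ -5)) gives -3.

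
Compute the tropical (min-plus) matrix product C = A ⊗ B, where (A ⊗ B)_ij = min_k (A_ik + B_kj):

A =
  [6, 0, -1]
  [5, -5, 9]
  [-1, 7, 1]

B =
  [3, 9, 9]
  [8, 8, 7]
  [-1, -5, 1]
A ⊗ B =
  [-2, -6, 0]
  [3, 3, 2]
  [0, -4, 2]

Apply the min-plus product entry-by-entry:
  C[0][0] = min over k of (A[0][0] + B[0][0] = 6 + 3 = 9, A[0][1] + B[1][0] = 0 + 8 = 8, A[0][2] + B[2][0] = -1 + -1 = -2) = -2 (attained at k = 2)
  C[0][1] = min over k of (A[0][0] + B[0][1] = 6 + 9 = 15, A[0][1] + B[1][1] = 0 + 8 = 8, A[0][2] + B[2][1] = -1 + -5 = -6) = -6 (attained at k = 2)
  C[0][2] = min over k of (A[0][0] + B[0][2] = 6 + 9 = 15, A[0][1] + B[1][2] = 0 + 7 = 7, A[0][2] + B[2][2] = -1 + 1 = 0) = 0 (attained at k = 2)
  C[1][0] = min over k of (A[1][0] + B[0][0] = 5 + 3 = 8, A[1][1] + B[1][0] = -5 + 8 = 3, A[1][2] + B[2][0] = 9 + -1 = 8) = 3 (attained at k = 1)
  C[1][1] = min over k of (A[1][0] + B[0][1] = 5 + 9 = 14, A[1][1] + B[1][1] = -5 + 8 = 3, A[1][2] + B[2][1] = 9 + -5 = 4) = 3 (attained at k = 1)
  C[1][2] = min over k of (A[1][0] + B[0][2] = 5 + 9 = 14, A[1][1] + B[1][2] = -5 + 7 = 2, A[1][2] + B[2][2] = 9 + 1 = 10) = 2 (attained at k = 1)
  C[2][0] = min over k of (A[2][0] + B[0][0] = -1 + 3 = 2, A[2][1] + B[1][0] = 7 + 8 = 15, A[2][2] + B[2][0] = 1 + -1 = 0) = 0 (attained at k = 2)
  C[2][1] = min over k of (A[2][0] + B[0][1] = -1 + 9 = 8, A[2][1] + B[1][1] = 7 + 8 = 15, A[2][2] + B[2][1] = 1 + -5 = -4) = -4 (attained at k = 2)
  C[2][2] = min over k of (A[2][0] + B[0][2] = -1 + 9 = 8, A[2][1] + B[1][2] = 7 + 7 = 14, A[2][2] + B[2][2] = 1 + 1 = 2) = 2 (attained at k = 2)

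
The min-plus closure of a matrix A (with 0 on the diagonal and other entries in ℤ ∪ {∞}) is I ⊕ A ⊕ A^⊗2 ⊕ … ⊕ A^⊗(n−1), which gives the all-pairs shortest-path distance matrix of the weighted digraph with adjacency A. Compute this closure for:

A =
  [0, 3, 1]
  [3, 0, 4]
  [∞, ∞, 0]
Closure =
  [0, 3, 1]
  [3, 0, 4]
  [∞, ∞, 0]

This is the Floyd-Warshall all-pairs shortest-path computation. For each intermediate vertex k = 0, 1, …, 2, update dist[i][j] ← min(dist[i][j], dist[i][k] + dist[k][j]). The final matrix gives, for each (i, j), the minimum total weight of any directed path from i to j (possibly empty when i = j).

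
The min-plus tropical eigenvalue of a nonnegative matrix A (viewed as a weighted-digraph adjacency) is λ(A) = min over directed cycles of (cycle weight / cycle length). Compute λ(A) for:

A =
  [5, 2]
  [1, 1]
λ(A) = 1

Enumerate directed cycles and compute their means (weight / length). Sample:
  cycle 0 → 0: weight = 5, length = 1, mean = 5/1 ≈ 5.000
  cycle 1 → 1: weight = 1, length = 1, mean = 1/1 ≈ 1.000
  cycle 0 → 1 → 0: weight = 3, length = 2, mean = 3/2 ≈ 1.500
  cycle 1 → 0 → 1: weight = 3, length = 2, mean = 3/2 ≈ 1.500
Minimum mean = 1.000, attained e.g. along the cycle 1 → 1 with weight 1 and length 1. So λ(A) = 1/1 = 1.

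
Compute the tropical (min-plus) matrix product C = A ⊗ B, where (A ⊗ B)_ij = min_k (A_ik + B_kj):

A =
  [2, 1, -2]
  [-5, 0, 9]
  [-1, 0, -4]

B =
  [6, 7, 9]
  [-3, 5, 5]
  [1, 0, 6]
A ⊗ B =
  [-2, -2, 4]
  [-3, 2, 4]
  [-3, -4, 2]

Apply the min-plus product entry-by-entry:
  C[0][0] = min over k of (A[0][0] + B[0][0] = 2 + 6 = 8, A[0][1] + B[1][0] = 1 + -3 = -2, A[0][2] + B[2][0] = -2 + 1 = -1) = -2 (attained at k = 1)
  C[0][1] = min over k of (A[0][0] + B[0][1] = 2 + 7 = 9, A[0][1] + B[1][1] = 1 + 5 = 6, A[0][2] + B[2][1] = -2 + 0 = -2) = -2 (attained at k = 2)
  C[0][2] = min over k of (A[0][0] + B[0][2] = 2 + 9 = 11, A[0][1] + B[1][2] = 1 + 5 = 6, A[0][2] + B[2][2] = -2 + 6 = 4) = 4 (attained at k = 2)
  C[1][0] = min over k of (A[1][0] + B[0][0] = -5 + 6 = 1, A[1][1] + B[1][0] = 0 + -3 = -3, A[1][2] + B[2][0] = 9 + 1 = 10) = -3 (attained at k = 1)
  C[1][1] = min over k of (A[1][0] + B[0][1] = -5 + 7 = 2, A[1][1] + B[1][1] = 0 + 5 = 5, A[1][2] + B[2][1] = 9 + 0 = 9) = 2 (attained at k = 0)
  C[1][2] = min over k of (A[1][0] + B[0][2] = -5 + 9 = 4, A[1][1] + B[1][2] = 0 + 5 = 5, A[1][2] + B[2][2] = 9 + 6 = 15) = 4 (attained at k = 0)
  C[2][0] = min over k of (A[2][0] + B[0][0] = -1 + 6 = 5, A[2][1] + B[1][0] = 0 + -3 = -3, A[2][2] + B[2][0] = -4 + 1 = -3) = -3 (attained at k = 1)
  C[2][1] = min over k of (A[2][0] + B[0][1] = -1 + 7 = 6, A[2][1] + B[1][1] = 0 + 5 = 5, A[2][2] + B[2][1] = -4 + 0 = -4) = -4 (attained at k = 2)
  C[2][2] = min over k of (A[2][0] + B[0][2] = -1 + 9 = 8, A[2][1] + B[1][2] = 0 + 5 = 5, A[2][2] + B[2][2] = -4 + 6 = 2) = 2 (attained at k = 2)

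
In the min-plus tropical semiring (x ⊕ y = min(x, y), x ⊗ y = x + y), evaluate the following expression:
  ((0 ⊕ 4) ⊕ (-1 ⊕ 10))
((0 ⊕ 4) ⊕ (-1 ⊕ 10)) = -1

Expand innermost to outermost. Recall ⊕ takes the minimum of its arguments and ⊗ takes their sum. Working out the expression ((0 ⊕ 4) ⊕ (-1 ⊕ 10)) gives -1.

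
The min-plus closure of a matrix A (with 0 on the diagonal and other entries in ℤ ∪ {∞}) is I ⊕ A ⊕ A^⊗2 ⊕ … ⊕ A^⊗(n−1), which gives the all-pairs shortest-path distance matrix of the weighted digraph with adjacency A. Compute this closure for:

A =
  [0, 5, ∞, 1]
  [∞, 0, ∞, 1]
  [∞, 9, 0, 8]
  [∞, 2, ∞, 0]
Closure =
  [0, 3, ∞, 1]
  [∞, 0, ∞, 1]
  [∞, 9, 0, 8]
  [∞, 2, ∞, 0]

This is the Floyd-Warshall all-pairs shortest-path computation. For each intermediate vertex k = 0, 1, …, 3, update dist[i][j] ← min(dist[i][j], dist[i][k] + dist[k][j]). The final matrix gives, for each (i, j), the minimum total weight of any directed path from i to j (possibly empty when i = j).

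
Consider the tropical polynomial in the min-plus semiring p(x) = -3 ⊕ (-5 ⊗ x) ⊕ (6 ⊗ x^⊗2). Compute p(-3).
p(-3) = -8

A tropical monomial a ⊗ x^⊗i evaluates to a + i · x. Evaluating each term at x = -3:
  Term 0 contributes -3 + 0 · -3 = -3
  Term 1 contributes -5 + 1 · -3 = -8
  Term 2 contributes 6 + 2 · -3 = 0
p(-3) = ⊕ of these = min[-3, -8, 0] = -8.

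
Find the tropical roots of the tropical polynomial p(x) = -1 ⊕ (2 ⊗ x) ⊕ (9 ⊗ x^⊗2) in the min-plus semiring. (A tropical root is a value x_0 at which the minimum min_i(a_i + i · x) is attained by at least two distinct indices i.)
Roots: {-7, -3}

Each tropical root is a break point of the lower envelope of the lines y = a_i + i · x (there are 3 lines, with slopes 0, 1, ..., 2). Only the lines that attain the minimum somewhere contribute to roots; other lines are dominated. Here the surviving (envelope) indices are i = 2, i = 1, i = 0.
Intersections between consecutive envelope lines give the roots: for adjacent envelope indices i < j the intersection is x = (a_i − a_j) / (j − i). Reading off the sorted break points: {-7, -3}.
Verification: at each break x_0, at least two indices attain the minimum of min_i(a_i + i · x_0).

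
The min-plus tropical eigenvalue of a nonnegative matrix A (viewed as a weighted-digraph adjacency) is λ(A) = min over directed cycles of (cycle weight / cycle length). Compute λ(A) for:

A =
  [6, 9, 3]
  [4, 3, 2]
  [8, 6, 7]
λ(A) = 3

Enumerate directed cycles and compute their means (weight / length). Sample:
  cycle 0 → 0: weight = 6, length = 1, mean = 6/1 ≈ 6.000
  cycle 1 → 1: weight = 3, length = 1, mean = 3/1 ≈ 3.000
  cycle 2 → 2: weight = 7, length = 1, mean = 7/1 ≈ 7.000
  cycle 0 → 1 → 0: weight = 13, length = 2, mean = 13/2 ≈ 6.500
  cycle 0 → 2 → 0: weight = 11, length = 2, mean = 11/2 ≈ 5.500
  cycle 1 → 0 → 1: weight = 13, length = 2, mean = 13/2 ≈ 6.500
Minimum mean = 3.000, attained e.g. along the cycle 1 → 1 with weight 3 and length 1. So λ(A) = 3/1 = 3.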